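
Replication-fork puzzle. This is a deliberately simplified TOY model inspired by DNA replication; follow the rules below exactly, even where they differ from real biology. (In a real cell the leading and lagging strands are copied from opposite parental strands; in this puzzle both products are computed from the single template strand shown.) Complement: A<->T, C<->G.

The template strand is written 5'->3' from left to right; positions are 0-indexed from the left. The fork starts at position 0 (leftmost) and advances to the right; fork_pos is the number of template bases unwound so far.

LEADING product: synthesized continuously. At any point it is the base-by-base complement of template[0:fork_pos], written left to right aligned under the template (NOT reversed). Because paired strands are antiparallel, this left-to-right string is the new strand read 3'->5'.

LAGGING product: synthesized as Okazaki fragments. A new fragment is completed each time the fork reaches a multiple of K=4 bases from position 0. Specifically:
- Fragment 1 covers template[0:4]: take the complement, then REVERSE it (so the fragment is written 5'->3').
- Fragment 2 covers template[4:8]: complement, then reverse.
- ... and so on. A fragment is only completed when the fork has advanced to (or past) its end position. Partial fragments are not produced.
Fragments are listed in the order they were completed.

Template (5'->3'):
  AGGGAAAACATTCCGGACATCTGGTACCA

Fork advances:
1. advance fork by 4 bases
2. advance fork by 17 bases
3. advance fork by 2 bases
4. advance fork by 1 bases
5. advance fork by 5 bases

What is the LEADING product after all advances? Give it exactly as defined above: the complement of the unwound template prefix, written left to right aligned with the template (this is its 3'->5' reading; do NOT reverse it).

Answer: TCCCTTTTGTAAGGCCTGTAGACCATGGT

Derivation:
Step 1: advance 4 -> fork_pos = 0 + 4 = 4.
Step 2: advance 17 -> fork_pos = 4 + 17 = 21.
Step 3: advance 2 -> fork_pos = 21 + 2 = 23.
Step 4: advance 1 -> fork_pos = 23 + 1 = 24.
Step 5: advance 5 -> fork_pos = 24 + 5 = 29.
Unwound prefix: template[0:29] = AGGGAAAACATTCCGGACATCTGGTACCA
Complement it base by base (A<->T, C<->G), keeping left-to-right order:
  [0:5] AGGGA -> TCCCT
  [5:10] AAACA -> TTTGT
  [10:15] TTCCG -> AAGGC
  [15:20] GACAT -> CTGTA
  [20:25] CTGGT -> GACCA
  [25:29] ACCA -> TGGT
Concatenate: TCCCTTTTGTAAGGCCTGTAGACCATGGT (length 29; written aligned with the template, i.e. 3'->5').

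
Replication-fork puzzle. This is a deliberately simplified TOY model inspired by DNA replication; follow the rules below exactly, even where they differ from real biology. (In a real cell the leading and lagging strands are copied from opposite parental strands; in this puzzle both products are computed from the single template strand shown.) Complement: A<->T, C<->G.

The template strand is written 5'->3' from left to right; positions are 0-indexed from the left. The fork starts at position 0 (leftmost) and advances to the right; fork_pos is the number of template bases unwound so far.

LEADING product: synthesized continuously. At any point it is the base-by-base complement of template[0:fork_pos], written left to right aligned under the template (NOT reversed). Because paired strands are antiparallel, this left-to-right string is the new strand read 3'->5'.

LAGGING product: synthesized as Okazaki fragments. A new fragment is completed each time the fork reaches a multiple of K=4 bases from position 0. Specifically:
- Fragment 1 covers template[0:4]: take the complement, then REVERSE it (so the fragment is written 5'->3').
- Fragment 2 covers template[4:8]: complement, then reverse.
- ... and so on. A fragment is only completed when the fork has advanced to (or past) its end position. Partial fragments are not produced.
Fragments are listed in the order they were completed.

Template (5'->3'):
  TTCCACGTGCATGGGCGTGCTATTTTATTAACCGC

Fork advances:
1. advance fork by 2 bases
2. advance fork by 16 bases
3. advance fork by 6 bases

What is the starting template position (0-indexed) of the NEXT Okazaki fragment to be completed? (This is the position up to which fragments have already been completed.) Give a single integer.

Step 1: advance 2 -> fork_pos = 0 + 2 = 2. Next multiple of 4 is 4 (not reached); still 0 fragment(s).
Step 2: advance 16 -> fork_pos = 2 + 16 = 18. Reached multiple(s) of 4: 4, 8, 12, 16 -> fragments 1-4 completed (4 total).
Step 3: advance 6 -> fork_pos = 18 + 6 = 24. Reached multiple(s) of 4: 20, 24 -> fragments 5-6 completed (6 total).
6 fragment(s) completed, covering template[0:24] (6 x 4 = 24). The next fragment, fragment 7, covers template[24:28], so it starts at position 24.

Answer: 24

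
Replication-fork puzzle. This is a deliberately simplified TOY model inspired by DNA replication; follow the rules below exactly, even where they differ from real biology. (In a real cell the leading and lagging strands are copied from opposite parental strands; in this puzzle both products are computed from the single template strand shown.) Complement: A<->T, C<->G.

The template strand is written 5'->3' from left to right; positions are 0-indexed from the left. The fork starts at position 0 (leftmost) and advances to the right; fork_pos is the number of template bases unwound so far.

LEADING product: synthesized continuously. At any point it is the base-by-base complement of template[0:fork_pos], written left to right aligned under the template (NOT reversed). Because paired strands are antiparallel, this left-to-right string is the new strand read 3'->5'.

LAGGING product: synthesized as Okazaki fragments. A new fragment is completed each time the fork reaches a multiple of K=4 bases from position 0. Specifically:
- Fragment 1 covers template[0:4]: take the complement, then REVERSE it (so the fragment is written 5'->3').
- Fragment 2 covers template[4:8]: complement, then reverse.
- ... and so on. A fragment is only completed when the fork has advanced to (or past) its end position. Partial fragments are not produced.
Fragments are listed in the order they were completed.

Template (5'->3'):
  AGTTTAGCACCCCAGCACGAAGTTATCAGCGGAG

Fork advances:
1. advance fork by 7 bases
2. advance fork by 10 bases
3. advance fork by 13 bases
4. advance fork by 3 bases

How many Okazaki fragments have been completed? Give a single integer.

Step 1: advance 7 -> fork_pos = 0 + 7 = 7. Reached multiple(s) of 4: 4 -> fragment 1 completed (1 total).
Step 2: advance 10 -> fork_pos = 7 + 10 = 17. Reached multiple(s) of 4: 8, 12, 16 -> fragments 2-4 completed (4 total).
Step 3: advance 13 -> fork_pos = 17 + 13 = 30. Reached multiple(s) of 4: 20, 24, 28 -> fragments 5-7 completed (7 total).
Step 4: advance 3 -> fork_pos = 30 + 3 = 33. Reached multiple(s) of 4: 32 -> fragment 8 completed (8 total).
Check: final fork_pos = 33; the multiples of 4 that are <= 33 are 4..32 -> 33 // 4 = 8 completed fragment(s).

Answer: 8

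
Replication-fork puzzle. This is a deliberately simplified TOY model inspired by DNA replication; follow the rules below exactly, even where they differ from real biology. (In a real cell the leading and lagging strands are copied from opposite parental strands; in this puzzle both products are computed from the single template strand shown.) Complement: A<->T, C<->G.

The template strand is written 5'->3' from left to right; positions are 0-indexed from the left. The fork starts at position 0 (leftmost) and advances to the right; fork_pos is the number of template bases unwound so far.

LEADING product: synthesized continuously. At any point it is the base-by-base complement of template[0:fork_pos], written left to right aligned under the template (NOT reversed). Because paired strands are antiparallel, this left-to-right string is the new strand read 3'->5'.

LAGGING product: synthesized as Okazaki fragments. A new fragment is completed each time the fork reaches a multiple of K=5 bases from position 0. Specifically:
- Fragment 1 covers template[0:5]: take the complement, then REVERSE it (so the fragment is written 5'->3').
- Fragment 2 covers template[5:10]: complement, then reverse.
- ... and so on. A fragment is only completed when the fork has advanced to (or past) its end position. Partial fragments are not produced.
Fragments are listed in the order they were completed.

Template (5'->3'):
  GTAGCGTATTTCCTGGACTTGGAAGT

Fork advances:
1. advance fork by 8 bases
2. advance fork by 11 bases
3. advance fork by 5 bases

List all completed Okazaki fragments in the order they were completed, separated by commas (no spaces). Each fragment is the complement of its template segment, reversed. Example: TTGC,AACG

Step 1: advance 8 -> fork_pos = 0 + 8 = 8. Reached multiple(s) of 5: 5 -> fragment 1 completed (1 total).
Step 2: advance 11 -> fork_pos = 8 + 11 = 19. Reached multiple(s) of 5: 10, 15 -> fragments 2-3 completed (3 total).
Step 3: advance 5 -> fork_pos = 19 + 5 = 24. Reached multiple(s) of 5: 20 -> fragment 4 completed (4 total).
Final fork_pos = 24, so 4 fragment(s) are complete. Build each: template segment -> complement -> reverse.
Fragment 1: template[0:5] = GTAGC -> complement CATCG -> reversed GCTAC
Fragment 2: template[5:10] = GTATT -> complement CATAA -> reversed AATAC
Fragment 3: template[10:15] = TCCTG -> complement AGGAC -> reversed CAGGA
Fragment 4: template[15:20] = GACTT -> complement CTGAA -> reversed AAGTC

Answer: GCTAC,AATAC,CAGGA,AAGTC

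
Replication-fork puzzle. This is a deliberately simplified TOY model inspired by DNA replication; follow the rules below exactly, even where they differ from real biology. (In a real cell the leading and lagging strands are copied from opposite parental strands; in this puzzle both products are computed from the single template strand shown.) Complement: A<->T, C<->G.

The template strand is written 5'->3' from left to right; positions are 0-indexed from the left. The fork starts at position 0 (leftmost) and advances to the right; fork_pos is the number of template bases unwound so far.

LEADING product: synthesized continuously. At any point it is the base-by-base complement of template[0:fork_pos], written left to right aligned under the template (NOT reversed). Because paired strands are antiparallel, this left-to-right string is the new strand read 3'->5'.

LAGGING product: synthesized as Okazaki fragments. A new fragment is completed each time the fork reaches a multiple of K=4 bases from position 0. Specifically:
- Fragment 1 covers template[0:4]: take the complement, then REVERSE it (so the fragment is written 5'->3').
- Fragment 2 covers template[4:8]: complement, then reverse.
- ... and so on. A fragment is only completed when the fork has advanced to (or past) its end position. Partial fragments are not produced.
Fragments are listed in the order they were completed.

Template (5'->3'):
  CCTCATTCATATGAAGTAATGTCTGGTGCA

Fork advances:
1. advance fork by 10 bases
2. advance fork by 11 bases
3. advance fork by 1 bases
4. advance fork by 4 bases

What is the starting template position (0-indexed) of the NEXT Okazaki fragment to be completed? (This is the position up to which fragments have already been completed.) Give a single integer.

Answer: 24

Derivation:
Step 1: advance 10 -> fork_pos = 0 + 10 = 10. Reached multiple(s) of 4: 4, 8 -> fragments 1-2 completed (2 total).
Step 2: advance 11 -> fork_pos = 10 + 11 = 21. Reached multiple(s) of 4: 12, 16, 20 -> fragments 3-5 completed (5 total).
Step 3: advance 1 -> fork_pos = 21 + 1 = 22. Next multiple of 4 is 24 (not reached); still 5 fragment(s).
Step 4: advance 4 -> fork_pos = 22 + 4 = 26. Reached multiple(s) of 4: 24 -> fragment 6 completed (6 total).
6 fragment(s) completed, covering template[0:24] (6 x 4 = 24). The next fragment, fragment 7, covers template[24:28], so it starts at position 24.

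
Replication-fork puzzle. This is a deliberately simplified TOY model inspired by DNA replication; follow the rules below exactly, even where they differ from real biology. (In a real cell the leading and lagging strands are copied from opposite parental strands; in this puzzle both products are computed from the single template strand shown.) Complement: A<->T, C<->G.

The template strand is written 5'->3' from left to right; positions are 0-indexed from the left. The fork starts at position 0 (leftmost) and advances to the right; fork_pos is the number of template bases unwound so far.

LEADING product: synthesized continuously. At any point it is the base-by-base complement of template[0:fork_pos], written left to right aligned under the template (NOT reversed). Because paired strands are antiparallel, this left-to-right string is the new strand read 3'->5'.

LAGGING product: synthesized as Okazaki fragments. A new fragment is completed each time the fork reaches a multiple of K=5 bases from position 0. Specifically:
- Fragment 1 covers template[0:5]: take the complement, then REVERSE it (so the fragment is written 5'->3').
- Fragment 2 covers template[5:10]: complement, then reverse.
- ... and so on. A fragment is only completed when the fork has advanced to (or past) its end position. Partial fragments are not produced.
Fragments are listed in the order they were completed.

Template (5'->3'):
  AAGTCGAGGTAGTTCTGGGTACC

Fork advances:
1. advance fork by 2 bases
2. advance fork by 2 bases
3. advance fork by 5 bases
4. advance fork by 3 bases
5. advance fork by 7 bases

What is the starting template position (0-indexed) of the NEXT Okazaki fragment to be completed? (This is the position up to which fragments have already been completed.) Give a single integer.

Answer: 15

Derivation:
Step 1: advance 2 -> fork_pos = 0 + 2 = 2. Next multiple of 5 is 5 (not reached); still 0 fragment(s).
Step 2: advance 2 -> fork_pos = 2 + 2 = 4. Next multiple of 5 is 5 (not reached); still 0 fragment(s).
Step 3: advance 5 -> fork_pos = 4 + 5 = 9. Reached multiple(s) of 5: 5 -> fragment 1 completed (1 total).
Step 4: advance 3 -> fork_pos = 9 + 3 = 12. Reached multiple(s) of 5: 10 -> fragment 2 completed (2 total).
Step 5: advance 7 -> fork_pos = 12 + 7 = 19. Reached multiple(s) of 5: 15 -> fragment 3 completed (3 total).
3 fragment(s) completed, covering template[0:15] (3 x 5 = 15). The next fragment, fragment 4, covers template[15:20], so it starts at position 15.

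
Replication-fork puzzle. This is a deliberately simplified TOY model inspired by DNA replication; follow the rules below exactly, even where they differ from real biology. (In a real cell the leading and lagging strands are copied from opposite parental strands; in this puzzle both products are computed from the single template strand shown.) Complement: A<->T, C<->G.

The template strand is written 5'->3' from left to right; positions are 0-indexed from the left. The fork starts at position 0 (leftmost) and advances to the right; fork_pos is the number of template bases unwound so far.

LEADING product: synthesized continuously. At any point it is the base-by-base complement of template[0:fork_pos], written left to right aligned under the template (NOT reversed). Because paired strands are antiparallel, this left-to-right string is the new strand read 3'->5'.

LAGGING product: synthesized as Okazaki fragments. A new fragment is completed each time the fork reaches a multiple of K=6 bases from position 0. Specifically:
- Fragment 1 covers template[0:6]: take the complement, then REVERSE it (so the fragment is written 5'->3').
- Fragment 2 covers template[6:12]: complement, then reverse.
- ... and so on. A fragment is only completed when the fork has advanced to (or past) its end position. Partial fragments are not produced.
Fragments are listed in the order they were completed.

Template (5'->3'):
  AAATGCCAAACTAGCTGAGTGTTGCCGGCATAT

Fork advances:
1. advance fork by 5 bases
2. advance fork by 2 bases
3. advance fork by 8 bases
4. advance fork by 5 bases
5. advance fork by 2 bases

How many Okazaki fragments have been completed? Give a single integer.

Answer: 3

Derivation:
Step 1: advance 5 -> fork_pos = 0 + 5 = 5. Next multiple of 6 is 6 (not reached); still 0 fragment(s).
Step 2: advance 2 -> fork_pos = 5 + 2 = 7. Reached multiple(s) of 6: 6 -> fragment 1 completed (1 total).
Step 3: advance 8 -> fork_pos = 7 + 8 = 15. Reached multiple(s) of 6: 12 -> fragment 2 completed (2 total).
Step 4: advance 5 -> fork_pos = 15 + 5 = 20. Reached multiple(s) of 6: 18 -> fragment 3 completed (3 total).
Step 5: advance 2 -> fork_pos = 20 + 2 = 22. Next multiple of 6 is 24 (not reached); still 3 fragment(s).
Check: final fork_pos = 22; the multiples of 6 that are <= 22 are 6..18 -> 22 // 6 = 3 completed fragment(s).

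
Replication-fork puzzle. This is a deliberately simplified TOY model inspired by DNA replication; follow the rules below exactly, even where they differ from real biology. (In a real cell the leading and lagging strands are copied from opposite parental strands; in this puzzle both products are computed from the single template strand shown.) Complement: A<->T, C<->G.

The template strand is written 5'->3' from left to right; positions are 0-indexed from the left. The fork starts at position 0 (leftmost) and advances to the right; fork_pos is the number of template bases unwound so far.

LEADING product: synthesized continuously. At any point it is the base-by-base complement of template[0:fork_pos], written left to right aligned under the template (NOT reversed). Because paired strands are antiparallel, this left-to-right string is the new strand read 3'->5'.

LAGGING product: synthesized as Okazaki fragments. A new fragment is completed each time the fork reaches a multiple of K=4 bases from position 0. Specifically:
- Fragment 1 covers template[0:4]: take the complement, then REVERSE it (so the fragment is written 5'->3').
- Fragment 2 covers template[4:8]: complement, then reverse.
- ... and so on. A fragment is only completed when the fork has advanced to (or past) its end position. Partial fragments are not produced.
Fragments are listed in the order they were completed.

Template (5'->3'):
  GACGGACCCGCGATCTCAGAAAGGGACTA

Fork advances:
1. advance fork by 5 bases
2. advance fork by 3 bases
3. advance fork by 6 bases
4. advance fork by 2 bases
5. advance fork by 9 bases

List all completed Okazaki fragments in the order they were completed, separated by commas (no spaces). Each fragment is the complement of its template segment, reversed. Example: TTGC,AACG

Step 1: advance 5 -> fork_pos = 0 + 5 = 5. Reached multiple(s) of 4: 4 -> fragment 1 completed (1 total).
Step 2: advance 3 -> fork_pos = 5 + 3 = 8. Reached multiple(s) of 4: 8 -> fragment 2 completed (2 total).
Step 3: advance 6 -> fork_pos = 8 + 6 = 14. Reached multiple(s) of 4: 12 -> fragment 3 completed (3 total).
Step 4: advance 2 -> fork_pos = 14 + 2 = 16. Reached multiple(s) of 4: 16 -> fragment 4 completed (4 total).
Step 5: advance 9 -> fork_pos = 16 + 9 = 25. Reached multiple(s) of 4: 20, 24 -> fragments 5-6 completed (6 total).
Final fork_pos = 25, so 6 fragment(s) are complete. Build each: template segment -> complement -> reverse.
Fragment 1: template[0:4] = GACG -> complement CTGC -> reversed CGTC
Fragment 2: template[4:8] = GACC -> complement CTGG -> reversed GGTC
Fragment 3: template[8:12] = CGCG -> complement GCGC -> reversed CGCG
Fragment 4: template[12:16] = ATCT -> complement TAGA -> reversed AGAT
Fragment 5: template[16:20] = CAGA -> complement GTCT -> reversed TCTG
Fragment 6: template[20:24] = AAGG -> complement TTCC -> reversed CCTT

Answer: CGTC,GGTC,CGCG,AGAT,TCTG,CCTT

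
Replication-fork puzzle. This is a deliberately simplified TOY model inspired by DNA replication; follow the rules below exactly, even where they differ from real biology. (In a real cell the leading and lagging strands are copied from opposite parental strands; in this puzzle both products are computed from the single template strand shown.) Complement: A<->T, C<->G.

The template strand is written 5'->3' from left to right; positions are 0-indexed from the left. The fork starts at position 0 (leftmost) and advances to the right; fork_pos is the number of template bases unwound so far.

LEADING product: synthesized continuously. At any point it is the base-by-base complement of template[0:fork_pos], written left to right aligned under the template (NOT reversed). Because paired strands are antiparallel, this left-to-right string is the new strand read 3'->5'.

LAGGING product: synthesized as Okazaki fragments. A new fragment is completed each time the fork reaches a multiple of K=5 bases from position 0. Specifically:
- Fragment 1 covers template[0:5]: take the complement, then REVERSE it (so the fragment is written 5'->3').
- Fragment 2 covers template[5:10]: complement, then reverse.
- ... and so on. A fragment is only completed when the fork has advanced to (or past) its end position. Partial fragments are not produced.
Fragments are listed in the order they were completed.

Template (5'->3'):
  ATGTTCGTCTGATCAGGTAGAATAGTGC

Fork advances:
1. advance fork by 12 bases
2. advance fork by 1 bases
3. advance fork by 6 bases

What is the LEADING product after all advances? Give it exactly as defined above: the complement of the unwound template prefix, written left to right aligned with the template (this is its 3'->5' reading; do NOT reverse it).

Step 1: advance 12 -> fork_pos = 0 + 12 = 12.
Step 2: advance 1 -> fork_pos = 12 + 1 = 13.
Step 3: advance 6 -> fork_pos = 13 + 6 = 19.
Unwound prefix: template[0:19] = ATGTTCGTCTGATCAGGTA
Complement it base by base (A<->T, C<->G), keeping left-to-right order:
  [0:5] ATGTT -> TACAA
  [5:10] CGTCT -> GCAGA
  [10:15] GATCA -> CTAGT
  [15:19] GGTA -> CCAT
Concatenate: TACAAGCAGACTAGTCCAT (length 19; written aligned with the template, i.e. 3'->5').

Answer: TACAAGCAGACTAGTCCAT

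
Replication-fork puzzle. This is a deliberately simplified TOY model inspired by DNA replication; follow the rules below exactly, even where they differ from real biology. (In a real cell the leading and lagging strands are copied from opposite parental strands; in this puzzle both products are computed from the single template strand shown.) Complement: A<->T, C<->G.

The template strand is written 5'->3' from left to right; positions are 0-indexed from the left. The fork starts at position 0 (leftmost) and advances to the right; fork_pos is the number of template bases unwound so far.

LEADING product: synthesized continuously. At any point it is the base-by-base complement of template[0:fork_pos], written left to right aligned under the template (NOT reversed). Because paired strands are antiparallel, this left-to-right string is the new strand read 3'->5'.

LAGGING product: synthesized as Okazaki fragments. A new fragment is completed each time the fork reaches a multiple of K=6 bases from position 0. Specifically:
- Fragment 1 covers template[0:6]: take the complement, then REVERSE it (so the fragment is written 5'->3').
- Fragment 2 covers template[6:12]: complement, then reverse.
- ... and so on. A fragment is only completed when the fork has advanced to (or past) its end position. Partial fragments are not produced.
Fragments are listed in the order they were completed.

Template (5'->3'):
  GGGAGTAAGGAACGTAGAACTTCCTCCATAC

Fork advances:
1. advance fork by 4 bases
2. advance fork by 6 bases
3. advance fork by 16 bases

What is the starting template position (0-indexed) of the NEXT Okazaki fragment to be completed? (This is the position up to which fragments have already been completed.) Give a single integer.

Answer: 24

Derivation:
Step 1: advance 4 -> fork_pos = 0 + 4 = 4. Next multiple of 6 is 6 (not reached); still 0 fragment(s).
Step 2: advance 6 -> fork_pos = 4 + 6 = 10. Reached multiple(s) of 6: 6 -> fragment 1 completed (1 total).
Step 3: advance 16 -> fork_pos = 10 + 16 = 26. Reached multiple(s) of 6: 12, 18, 24 -> fragments 2-4 completed (4 total).
4 fragment(s) completed, covering template[0:24] (4 x 6 = 24). The next fragment, fragment 5, covers template[24:30], so it starts at position 24.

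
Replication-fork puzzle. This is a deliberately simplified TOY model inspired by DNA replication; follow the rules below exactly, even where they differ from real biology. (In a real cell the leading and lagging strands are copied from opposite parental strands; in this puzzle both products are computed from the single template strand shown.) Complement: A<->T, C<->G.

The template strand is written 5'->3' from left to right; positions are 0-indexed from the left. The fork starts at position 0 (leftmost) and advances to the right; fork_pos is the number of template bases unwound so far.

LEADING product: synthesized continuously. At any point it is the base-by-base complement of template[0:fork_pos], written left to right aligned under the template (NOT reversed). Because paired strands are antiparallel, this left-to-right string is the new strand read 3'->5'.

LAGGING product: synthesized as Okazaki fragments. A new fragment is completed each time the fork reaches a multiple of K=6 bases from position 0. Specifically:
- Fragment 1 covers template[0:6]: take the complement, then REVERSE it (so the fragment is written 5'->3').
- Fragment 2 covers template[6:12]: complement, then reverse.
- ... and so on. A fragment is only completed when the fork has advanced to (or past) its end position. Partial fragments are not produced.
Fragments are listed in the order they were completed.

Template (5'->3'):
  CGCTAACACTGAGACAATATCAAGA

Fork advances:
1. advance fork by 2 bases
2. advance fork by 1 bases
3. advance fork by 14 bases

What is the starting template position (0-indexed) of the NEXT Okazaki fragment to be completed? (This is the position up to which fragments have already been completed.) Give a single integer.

Step 1: advance 2 -> fork_pos = 0 + 2 = 2. Next multiple of 6 is 6 (not reached); still 0 fragment(s).
Step 2: advance 1 -> fork_pos = 2 + 1 = 3. Next multiple of 6 is 6 (not reached); still 0 fragment(s).
Step 3: advance 14 -> fork_pos = 3 + 14 = 17. Reached multiple(s) of 6: 6, 12 -> fragments 1-2 completed (2 total).
2 fragment(s) completed, covering template[0:12] (2 x 6 = 12). The next fragment, fragment 3, covers template[12:18], so it starts at position 12.

Answer: 12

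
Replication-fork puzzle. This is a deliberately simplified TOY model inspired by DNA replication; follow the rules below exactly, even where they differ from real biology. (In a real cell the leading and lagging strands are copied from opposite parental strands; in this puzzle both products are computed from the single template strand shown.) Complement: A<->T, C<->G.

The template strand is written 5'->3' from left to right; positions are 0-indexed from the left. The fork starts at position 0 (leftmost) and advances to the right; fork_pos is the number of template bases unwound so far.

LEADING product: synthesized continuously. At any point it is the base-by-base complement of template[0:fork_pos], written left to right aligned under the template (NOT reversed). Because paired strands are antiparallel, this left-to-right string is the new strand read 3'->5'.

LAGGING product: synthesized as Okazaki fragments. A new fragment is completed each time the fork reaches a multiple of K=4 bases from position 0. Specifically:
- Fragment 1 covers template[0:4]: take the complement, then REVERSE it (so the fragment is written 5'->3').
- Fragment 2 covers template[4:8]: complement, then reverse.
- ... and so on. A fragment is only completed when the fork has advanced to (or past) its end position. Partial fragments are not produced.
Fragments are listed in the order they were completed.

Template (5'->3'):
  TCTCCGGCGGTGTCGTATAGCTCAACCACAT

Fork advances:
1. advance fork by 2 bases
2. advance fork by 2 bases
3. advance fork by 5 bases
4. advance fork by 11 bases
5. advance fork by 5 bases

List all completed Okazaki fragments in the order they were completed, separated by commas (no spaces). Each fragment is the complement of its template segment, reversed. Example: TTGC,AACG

Step 1: advance 2 -> fork_pos = 0 + 2 = 2. Next multiple of 4 is 4 (not reached); still 0 fragment(s).
Step 2: advance 2 -> fork_pos = 2 + 2 = 4. Reached multiple(s) of 4: 4 -> fragment 1 completed (1 total).
Step 3: advance 5 -> fork_pos = 4 + 5 = 9. Reached multiple(s) of 4: 8 -> fragment 2 completed (2 total).
Step 4: advance 11 -> fork_pos = 9 + 11 = 20. Reached multiple(s) of 4: 12, 16, 20 -> fragments 3-5 completed (5 total).
Step 5: advance 5 -> fork_pos = 20 + 5 = 25. Reached multiple(s) of 4: 24 -> fragment 6 completed (6 total).
Final fork_pos = 25, so 6 fragment(s) are complete. Build each: template segment -> complement -> reverse.
Fragment 1: template[0:4] = TCTC -> complement AGAG -> reversed GAGA
Fragment 2: template[4:8] = CGGC -> complement GCCG -> reversed GCCG
Fragment 3: template[8:12] = GGTG -> complement CCAC -> reversed CACC
Fragment 4: template[12:16] = TCGT -> complement AGCA -> reversed ACGA
Fragment 5: template[16:20] = ATAG -> complement TATC -> reversed CTAT
Fragment 6: template[20:24] = CTCA -> complement GAGT -> reversed TGAG

Answer: GAGA,GCCG,CACC,ACGA,CTAT,TGAG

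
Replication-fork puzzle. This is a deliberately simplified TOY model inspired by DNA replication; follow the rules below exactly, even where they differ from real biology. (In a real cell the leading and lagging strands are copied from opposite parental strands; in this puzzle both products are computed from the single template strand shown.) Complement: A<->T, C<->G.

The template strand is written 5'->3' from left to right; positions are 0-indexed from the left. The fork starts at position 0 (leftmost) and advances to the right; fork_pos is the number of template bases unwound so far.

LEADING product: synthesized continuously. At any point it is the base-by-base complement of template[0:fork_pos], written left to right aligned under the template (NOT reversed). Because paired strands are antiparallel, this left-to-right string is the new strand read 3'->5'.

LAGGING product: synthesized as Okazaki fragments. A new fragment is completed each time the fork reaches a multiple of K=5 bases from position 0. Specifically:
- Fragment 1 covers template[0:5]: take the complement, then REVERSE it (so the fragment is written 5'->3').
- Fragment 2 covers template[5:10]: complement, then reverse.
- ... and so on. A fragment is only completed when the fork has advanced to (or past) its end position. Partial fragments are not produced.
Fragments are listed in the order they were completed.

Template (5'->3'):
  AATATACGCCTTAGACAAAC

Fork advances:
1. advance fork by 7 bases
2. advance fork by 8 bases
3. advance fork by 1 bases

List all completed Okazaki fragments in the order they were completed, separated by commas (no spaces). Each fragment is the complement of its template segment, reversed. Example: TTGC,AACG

Step 1: advance 7 -> fork_pos = 0 + 7 = 7. Reached multiple(s) of 5: 5 -> fragment 1 completed (1 total).
Step 2: advance 8 -> fork_pos = 7 + 8 = 15. Reached multiple(s) of 5: 10, 15 -> fragments 2-3 completed (3 total).
Step 3: advance 1 -> fork_pos = 15 + 1 = 16. Next multiple of 5 is 20 (not reached); still 3 fragment(s).
Final fork_pos = 16, so 3 fragment(s) are complete. Build each: template segment -> complement -> reverse.
Fragment 1: template[0:5] = AATAT -> complement TTATA -> reversed ATATT
Fragment 2: template[5:10] = ACGCC -> complement TGCGG -> reversed GGCGT
Fragment 3: template[10:15] = TTAGA -> complement AATCT -> reversed TCTAA

Answer: ATATT,GGCGT,TCTAA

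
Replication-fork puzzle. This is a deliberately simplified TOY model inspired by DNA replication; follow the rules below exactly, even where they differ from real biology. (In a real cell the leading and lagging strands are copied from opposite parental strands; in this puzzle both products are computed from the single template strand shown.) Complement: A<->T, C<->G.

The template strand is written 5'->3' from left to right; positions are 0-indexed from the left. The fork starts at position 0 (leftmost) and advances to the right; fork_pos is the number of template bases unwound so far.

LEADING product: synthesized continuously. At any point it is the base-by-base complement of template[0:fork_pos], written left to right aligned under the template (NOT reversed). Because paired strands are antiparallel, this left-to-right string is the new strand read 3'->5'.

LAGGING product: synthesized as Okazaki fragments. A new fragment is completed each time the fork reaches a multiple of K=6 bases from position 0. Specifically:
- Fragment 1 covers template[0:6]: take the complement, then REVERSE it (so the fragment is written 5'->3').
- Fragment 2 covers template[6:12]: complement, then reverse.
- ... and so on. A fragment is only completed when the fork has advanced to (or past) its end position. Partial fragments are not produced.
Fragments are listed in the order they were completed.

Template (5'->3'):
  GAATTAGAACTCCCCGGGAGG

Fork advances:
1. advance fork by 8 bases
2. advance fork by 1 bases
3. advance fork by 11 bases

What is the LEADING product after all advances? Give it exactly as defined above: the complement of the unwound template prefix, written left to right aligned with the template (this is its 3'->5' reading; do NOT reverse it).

Step 1: advance 8 -> fork_pos = 0 + 8 = 8.
Step 2: advance 1 -> fork_pos = 8 + 1 = 9.
Step 3: advance 11 -> fork_pos = 9 + 11 = 20.
Unwound prefix: template[0:20] = GAATTAGAACTCCCCGGGAG
Complement it base by base (A<->T, C<->G), keeping left-to-right order:
  [0:5] GAATT -> CTTAA
  [5:10] AGAAC -> TCTTG
  [10:15] TCCCC -> AGGGG
  [15:20] GGGAG -> CCCTC
Concatenate: CTTAATCTTGAGGGGCCCTC (length 20; written aligned with the template, i.e. 3'->5').

Answer: CTTAATCTTGAGGGGCCCTC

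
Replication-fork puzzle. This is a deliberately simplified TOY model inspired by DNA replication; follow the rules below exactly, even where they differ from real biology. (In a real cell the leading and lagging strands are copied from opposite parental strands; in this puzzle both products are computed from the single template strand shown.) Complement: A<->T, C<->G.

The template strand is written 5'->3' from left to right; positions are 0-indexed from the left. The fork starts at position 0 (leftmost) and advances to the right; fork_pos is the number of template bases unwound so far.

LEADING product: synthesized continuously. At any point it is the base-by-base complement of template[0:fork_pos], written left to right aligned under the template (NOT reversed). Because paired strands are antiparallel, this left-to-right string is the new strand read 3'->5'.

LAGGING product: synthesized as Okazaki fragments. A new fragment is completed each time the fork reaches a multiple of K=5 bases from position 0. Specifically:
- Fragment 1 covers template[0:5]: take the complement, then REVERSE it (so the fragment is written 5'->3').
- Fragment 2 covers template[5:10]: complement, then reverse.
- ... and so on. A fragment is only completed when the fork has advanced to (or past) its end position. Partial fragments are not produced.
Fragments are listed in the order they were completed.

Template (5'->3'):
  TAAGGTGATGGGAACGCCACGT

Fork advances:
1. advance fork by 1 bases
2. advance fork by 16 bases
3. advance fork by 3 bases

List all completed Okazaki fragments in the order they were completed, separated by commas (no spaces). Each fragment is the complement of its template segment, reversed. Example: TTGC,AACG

Step 1: advance 1 -> fork_pos = 0 + 1 = 1. Next multiple of 5 is 5 (not reached); still 0 fragment(s).
Step 2: advance 16 -> fork_pos = 1 + 16 = 17. Reached multiple(s) of 5: 5, 10, 15 -> fragments 1-3 completed (3 total).
Step 3: advance 3 -> fork_pos = 17 + 3 = 20. Reached multiple(s) of 5: 20 -> fragment 4 completed (4 total).
Final fork_pos = 20, so 4 fragment(s) are complete. Build each: template segment -> complement -> reverse.
Fragment 1: template[0:5] = TAAGG -> complement ATTCC -> reversed CCTTA
Fragment 2: template[5:10] = TGATG -> complement ACTAC -> reversed CATCA
Fragment 3: template[10:15] = GGAAC -> complement CCTTG -> reversed GTTCC
Fragment 4: template[15:20] = GCCAC -> complement CGGTG -> reversed GTGGC

Answer: CCTTA,CATCA,GTTCC,GTGGC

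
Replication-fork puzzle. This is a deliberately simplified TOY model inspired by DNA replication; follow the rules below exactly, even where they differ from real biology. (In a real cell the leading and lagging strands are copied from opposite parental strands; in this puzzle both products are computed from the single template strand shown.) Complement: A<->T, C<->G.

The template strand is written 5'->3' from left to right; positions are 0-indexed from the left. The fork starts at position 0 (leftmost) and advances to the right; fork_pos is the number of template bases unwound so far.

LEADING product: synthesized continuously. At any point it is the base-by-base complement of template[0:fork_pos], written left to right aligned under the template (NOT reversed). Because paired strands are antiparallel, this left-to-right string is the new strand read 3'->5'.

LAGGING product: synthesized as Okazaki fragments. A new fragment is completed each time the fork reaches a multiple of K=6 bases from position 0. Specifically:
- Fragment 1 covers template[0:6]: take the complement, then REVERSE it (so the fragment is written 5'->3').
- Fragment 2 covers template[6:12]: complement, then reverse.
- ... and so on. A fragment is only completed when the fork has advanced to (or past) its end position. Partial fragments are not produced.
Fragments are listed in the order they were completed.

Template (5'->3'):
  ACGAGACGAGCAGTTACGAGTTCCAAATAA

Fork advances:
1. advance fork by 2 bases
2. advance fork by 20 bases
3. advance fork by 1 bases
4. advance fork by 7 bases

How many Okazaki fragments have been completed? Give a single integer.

Answer: 5

Derivation:
Step 1: advance 2 -> fork_pos = 0 + 2 = 2. Next multiple of 6 is 6 (not reached); still 0 fragment(s).
Step 2: advance 20 -> fork_pos = 2 + 20 = 22. Reached multiple(s) of 6: 6, 12, 18 -> fragments 1-3 completed (3 total).
Step 3: advance 1 -> fork_pos = 22 + 1 = 23. Next multiple of 6 is 24 (not reached); still 3 fragment(s).
Step 4: advance 7 -> fork_pos = 23 + 7 = 30. Reached multiple(s) of 6: 24, 30 -> fragments 4-5 completed (5 total).
Check: final fork_pos = 30; the multiples of 6 that are <= 30 are 6..30 -> 30 // 6 = 5 completed fragment(s).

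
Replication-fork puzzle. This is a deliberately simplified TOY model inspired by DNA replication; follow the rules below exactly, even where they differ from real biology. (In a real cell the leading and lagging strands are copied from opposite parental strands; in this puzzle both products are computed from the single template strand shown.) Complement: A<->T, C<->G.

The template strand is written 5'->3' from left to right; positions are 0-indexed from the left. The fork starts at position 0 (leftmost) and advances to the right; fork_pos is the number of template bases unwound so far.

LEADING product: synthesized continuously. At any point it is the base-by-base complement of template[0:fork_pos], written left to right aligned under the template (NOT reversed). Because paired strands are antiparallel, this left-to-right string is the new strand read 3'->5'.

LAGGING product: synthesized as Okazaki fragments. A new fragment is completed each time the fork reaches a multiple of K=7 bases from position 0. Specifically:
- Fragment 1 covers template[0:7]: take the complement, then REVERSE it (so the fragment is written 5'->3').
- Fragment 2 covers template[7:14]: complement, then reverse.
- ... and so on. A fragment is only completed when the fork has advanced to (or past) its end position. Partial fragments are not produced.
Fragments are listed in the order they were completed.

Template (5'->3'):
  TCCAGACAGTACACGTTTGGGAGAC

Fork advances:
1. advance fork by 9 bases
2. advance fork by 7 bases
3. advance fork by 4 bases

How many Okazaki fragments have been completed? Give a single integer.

Answer: 2

Derivation:
Step 1: advance 9 -> fork_pos = 0 + 9 = 9. Reached multiple(s) of 7: 7 -> fragment 1 completed (1 total).
Step 2: advance 7 -> fork_pos = 9 + 7 = 16. Reached multiple(s) of 7: 14 -> fragment 2 completed (2 total).
Step 3: advance 4 -> fork_pos = 16 + 4 = 20. Next multiple of 7 is 21 (not reached); still 2 fragment(s).
Check: final fork_pos = 20; the multiples of 7 that are <= 20 are 7..14 -> 20 // 7 = 2 completed fragment(s).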